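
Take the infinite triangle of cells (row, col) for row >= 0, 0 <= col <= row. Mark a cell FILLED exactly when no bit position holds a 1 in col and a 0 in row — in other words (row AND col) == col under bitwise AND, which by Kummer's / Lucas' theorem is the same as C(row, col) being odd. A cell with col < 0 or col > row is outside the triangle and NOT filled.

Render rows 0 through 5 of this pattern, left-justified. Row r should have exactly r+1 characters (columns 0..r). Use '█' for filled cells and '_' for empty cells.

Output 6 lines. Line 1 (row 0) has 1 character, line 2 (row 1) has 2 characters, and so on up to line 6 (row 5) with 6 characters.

r0=0: █
r1=1: ██
r2=10: █_█
r3=11: ████
r4=100: █___█
r5=101: ██__██

Answer: █
██
█_█
████
█___█
██__██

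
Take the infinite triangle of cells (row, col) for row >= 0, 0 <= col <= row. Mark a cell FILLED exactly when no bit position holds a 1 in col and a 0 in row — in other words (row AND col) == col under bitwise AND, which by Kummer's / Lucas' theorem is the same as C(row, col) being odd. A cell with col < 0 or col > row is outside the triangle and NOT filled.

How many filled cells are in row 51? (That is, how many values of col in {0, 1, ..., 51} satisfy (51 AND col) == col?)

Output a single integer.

51 in binary = 110011
popcount(51) = number of 1-bits in 110011 = 4
A col c satisfies (51 AND c) == c iff every set bit of c is also set in 51; each of the 4 set bits of 51 can independently be on or off in c.
count = 2^4 = 16

Answer: 16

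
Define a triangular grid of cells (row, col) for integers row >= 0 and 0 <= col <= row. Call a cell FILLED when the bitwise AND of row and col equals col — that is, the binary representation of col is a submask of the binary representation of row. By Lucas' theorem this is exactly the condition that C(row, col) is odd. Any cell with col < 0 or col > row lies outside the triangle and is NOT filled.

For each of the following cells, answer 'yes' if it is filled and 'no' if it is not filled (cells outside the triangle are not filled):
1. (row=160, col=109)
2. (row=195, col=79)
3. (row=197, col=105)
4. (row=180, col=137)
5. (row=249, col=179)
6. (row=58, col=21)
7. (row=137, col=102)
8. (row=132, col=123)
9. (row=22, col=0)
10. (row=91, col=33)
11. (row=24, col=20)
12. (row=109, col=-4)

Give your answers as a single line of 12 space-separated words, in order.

(160,109): row=0b10100000, col=0b1101101, row AND col = 0b100000 = 32; 32 != 109 -> empty
(195,79): row=0b11000011, col=0b1001111, row AND col = 0b1000011 = 67; 67 != 79 -> empty
(197,105): row=0b11000101, col=0b1101001, row AND col = 0b1000001 = 65; 65 != 105 -> empty
(180,137): row=0b10110100, col=0b10001001, row AND col = 0b10000000 = 128; 128 != 137 -> empty
(249,179): row=0b11111001, col=0b10110011, row AND col = 0b10110001 = 177; 177 != 179 -> empty
(58,21): row=0b111010, col=0b10101, row AND col = 0b10000 = 16; 16 != 21 -> empty
(137,102): row=0b10001001, col=0b1100110, row AND col = 0b0 = 0; 0 != 102 -> empty
(132,123): row=0b10000100, col=0b1111011, row AND col = 0b0 = 0; 0 != 123 -> empty
(22,0): row=0b10110, col=0b0, row AND col = 0b0 = 0; 0 == 0 -> filled
(91,33): row=0b1011011, col=0b100001, row AND col = 0b1 = 1; 1 != 33 -> empty
(24,20): row=0b11000, col=0b10100, row AND col = 0b10000 = 16; 16 != 20 -> empty
(109,-4): col outside [0, 109] -> not filled

Answer: no no no no no no no no yes no no no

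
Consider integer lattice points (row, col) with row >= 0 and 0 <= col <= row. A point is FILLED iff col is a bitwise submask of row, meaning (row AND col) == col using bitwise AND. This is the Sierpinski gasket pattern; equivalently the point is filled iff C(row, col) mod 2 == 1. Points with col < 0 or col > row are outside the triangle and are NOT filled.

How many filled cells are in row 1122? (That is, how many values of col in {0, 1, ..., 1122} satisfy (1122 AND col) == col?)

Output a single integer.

1122 in binary = 10001100010
popcount(1122) = number of 1-bits in 10001100010 = 4
A col c satisfies (1122 AND c) == c iff every set bit of c is also set in 1122; each of the 4 set bits of 1122 can independently be on or off in c.
count = 2^4 = 16

Answer: 16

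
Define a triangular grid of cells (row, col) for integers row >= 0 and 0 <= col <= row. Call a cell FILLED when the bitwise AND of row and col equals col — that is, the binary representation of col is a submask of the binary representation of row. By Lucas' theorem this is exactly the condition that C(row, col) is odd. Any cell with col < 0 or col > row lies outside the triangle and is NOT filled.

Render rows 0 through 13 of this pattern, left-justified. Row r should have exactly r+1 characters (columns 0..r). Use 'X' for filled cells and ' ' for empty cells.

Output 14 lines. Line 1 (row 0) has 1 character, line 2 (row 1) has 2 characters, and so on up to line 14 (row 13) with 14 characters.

r0=0: X
r1=1: XX
r2=10: X X
r3=11: XXXX
r4=100: X   X
r5=101: XX  XX
r6=110: X X X X
r7=111: XXXXXXXX
r8=1000: X       X
r9=1001: XX      XX
r10=1010: X X     X X
r11=1011: XXXX    XXXX
r12=1100: X   X   X   X
r13=1101: XX  XX  XX  XX

Answer: X
XX
X X
XXXX
X   X
XX  XX
X X X X
XXXXXXXX
X       X
XX      XX
X X     X X
XXXX    XXXX
X   X   X   X
XX  XX  XX  XX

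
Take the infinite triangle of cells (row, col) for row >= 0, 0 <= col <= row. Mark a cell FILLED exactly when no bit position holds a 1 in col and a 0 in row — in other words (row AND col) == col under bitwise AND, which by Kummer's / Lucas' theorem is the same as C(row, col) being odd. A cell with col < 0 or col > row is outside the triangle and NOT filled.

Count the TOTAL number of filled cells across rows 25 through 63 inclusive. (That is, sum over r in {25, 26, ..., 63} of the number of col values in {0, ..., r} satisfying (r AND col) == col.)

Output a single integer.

Answer: 590

Derivation:
r25=11001 pc3: +8 =8
r26=11010 pc3: +8 =16
r27=11011 pc4: +16 =32
r28=11100 pc3: +8 =40
r29=11101 pc4: +16 =56
r30=11110 pc4: +16 =72
r31=11111 pc5: +32 =104
r32=100000 pc1: +2 =106
r33=100001 pc2: +4 =110
r34=100010 pc2: +4 =114
r35=100011 pc3: +8 =122
r36=100100 pc2: +4 =126
r37=100101 pc3: +8 =134
r38=100110 pc3: +8 =142
r39=100111 pc4: +16 =158
r40=101000 pc2: +4 =162
r41=101001 pc3: +8 =170
r42=101010 pc3: +8 =178
r43=101011 pc4: +16 =194
r44=101100 pc3: +8 =202
r45=101101 pc4: +16 =218
r46=101110 pc4: +16 =234
r47=101111 pc5: +32 =266
r48=110000 pc2: +4 =270
r49=110001 pc3: +8 =278
r50=110010 pc3: +8 =286
r51=110011 pc4: +16 =302
r52=110100 pc3: +8 =310
r53=110101 pc4: +16 =326
r54=110110 pc4: +16 =342
r55=110111 pc5: +32 =374
r56=111000 pc3: +8 =382
r57=111001 pc4: +16 =398
r58=111010 pc4: +16 =414
r59=111011 pc5: +32 =446
r60=111100 pc4: +16 =462
r61=111101 pc5: +32 =494
r62=111110 pc5: +32 =526
r63=111111 pc6: +64 =590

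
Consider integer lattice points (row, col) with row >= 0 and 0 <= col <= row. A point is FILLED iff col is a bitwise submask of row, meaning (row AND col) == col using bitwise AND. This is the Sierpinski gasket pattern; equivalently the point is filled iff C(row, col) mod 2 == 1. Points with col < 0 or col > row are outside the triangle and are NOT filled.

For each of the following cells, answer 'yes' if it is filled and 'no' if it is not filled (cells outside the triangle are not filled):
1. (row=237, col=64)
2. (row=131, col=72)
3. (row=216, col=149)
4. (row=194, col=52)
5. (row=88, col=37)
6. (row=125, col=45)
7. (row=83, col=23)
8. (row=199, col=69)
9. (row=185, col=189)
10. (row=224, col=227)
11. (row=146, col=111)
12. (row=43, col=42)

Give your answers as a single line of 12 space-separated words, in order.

(237,64): row=0b11101101, col=0b1000000, row AND col = 0b1000000 = 64; 64 == 64 -> filled
(131,72): row=0b10000011, col=0b1001000, row AND col = 0b0 = 0; 0 != 72 -> empty
(216,149): row=0b11011000, col=0b10010101, row AND col = 0b10010000 = 144; 144 != 149 -> empty
(194,52): row=0b11000010, col=0b110100, row AND col = 0b0 = 0; 0 != 52 -> empty
(88,37): row=0b1011000, col=0b100101, row AND col = 0b0 = 0; 0 != 37 -> empty
(125,45): row=0b1111101, col=0b101101, row AND col = 0b101101 = 45; 45 == 45 -> filled
(83,23): row=0b1010011, col=0b10111, row AND col = 0b10011 = 19; 19 != 23 -> empty
(199,69): row=0b11000111, col=0b1000101, row AND col = 0b1000101 = 69; 69 == 69 -> filled
(185,189): col outside [0, 185] -> not filled
(224,227): col outside [0, 224] -> not filled
(146,111): row=0b10010010, col=0b1101111, row AND col = 0b10 = 2; 2 != 111 -> empty
(43,42): row=0b101011, col=0b101010, row AND col = 0b101010 = 42; 42 == 42 -> filled

Answer: yes no no no no yes no yes no no no yes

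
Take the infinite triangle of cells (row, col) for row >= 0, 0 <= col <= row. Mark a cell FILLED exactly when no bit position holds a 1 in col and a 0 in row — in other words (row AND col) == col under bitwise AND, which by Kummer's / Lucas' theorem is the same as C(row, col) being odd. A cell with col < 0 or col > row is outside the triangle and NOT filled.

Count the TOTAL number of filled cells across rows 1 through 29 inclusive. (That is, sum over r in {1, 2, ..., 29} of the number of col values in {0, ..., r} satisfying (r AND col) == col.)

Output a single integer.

r1=1 pc1: +2 =2
r2=10 pc1: +2 =4
r3=11 pc2: +4 =8
r4=100 pc1: +2 =10
r5=101 pc2: +4 =14
r6=110 pc2: +4 =18
r7=111 pc3: +8 =26
r8=1000 pc1: +2 =28
r9=1001 pc2: +4 =32
r10=1010 pc2: +4 =36
r11=1011 pc3: +8 =44
r12=1100 pc2: +4 =48
r13=1101 pc3: +8 =56
r14=1110 pc3: +8 =64
r15=1111 pc4: +16 =80
r16=10000 pc1: +2 =82
r17=10001 pc2: +4 =86
r18=10010 pc2: +4 =90
r19=10011 pc3: +8 =98
r20=10100 pc2: +4 =102
r21=10101 pc3: +8 =110
r22=10110 pc3: +8 =118
r23=10111 pc4: +16 =134
r24=11000 pc2: +4 =138
r25=11001 pc3: +8 =146
r26=11010 pc3: +8 =154
r27=11011 pc4: +16 =170
r28=11100 pc3: +8 =178
r29=11101 pc4: +16 =194

Answer: 194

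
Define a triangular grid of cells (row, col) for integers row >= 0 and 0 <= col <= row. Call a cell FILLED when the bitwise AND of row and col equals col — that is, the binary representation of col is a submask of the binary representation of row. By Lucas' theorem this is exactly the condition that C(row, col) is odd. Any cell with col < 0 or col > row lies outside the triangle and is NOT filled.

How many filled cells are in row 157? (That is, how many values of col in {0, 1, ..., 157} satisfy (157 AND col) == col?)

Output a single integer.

157 in binary = 10011101
popcount(157) = number of 1-bits in 10011101 = 5
A col c satisfies (157 AND c) == c iff every set bit of c is also set in 157; each of the 5 set bits of 157 can independently be on or off in c.
count = 2^5 = 32

Answer: 32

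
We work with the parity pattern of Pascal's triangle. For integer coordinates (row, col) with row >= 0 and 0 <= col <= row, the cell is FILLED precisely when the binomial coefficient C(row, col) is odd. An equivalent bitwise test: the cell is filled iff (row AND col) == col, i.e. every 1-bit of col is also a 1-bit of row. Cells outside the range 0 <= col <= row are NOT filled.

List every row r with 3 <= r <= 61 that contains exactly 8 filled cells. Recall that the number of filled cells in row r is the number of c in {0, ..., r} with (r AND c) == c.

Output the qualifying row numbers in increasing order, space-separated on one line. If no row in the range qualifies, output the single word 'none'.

Answer: 7 11 13 14 19 21 22 25 26 28 35 37 38 41 42 44 49 50 52 56

Derivation:
Row r has 2^popcount(r) filled cells, so we need popcount(r) = log2(8) = 3.
Scan r = 3..61 and keep those with exactly 3 one-bits:
r=3=11 popcount=2 -> skip
r=4=100 popcount=1 -> skip
r=5=101 popcount=2 -> skip
r=6=110 popcount=2 -> skip
r=7=111 popcount=3 -> KEEP
r=8=1000 popcount=1 -> skip
r=9=1001 popcount=2 -> skip
r=10=1010 popcount=2 -> skip
r=11=1011 popcount=3 -> KEEP
r=12=1100 popcount=2 -> skip
r=13=1101 popcount=3 -> KEEP
r=14=1110 popcount=3 -> KEEP
r=15=1111 popcount=4 -> skip
r=16=10000 popcount=1 -> skip
r=17=10001 popcount=2 -> skip
r=18=10010 popcount=2 -> skip
r=19=10011 popcount=3 -> KEEP
r=20=10100 popcount=2 -> skip
r=21=10101 popcount=3 -> KEEP
r=22=10110 popcount=3 -> KEEP
r=23=10111 popcount=4 -> skip
r=24=11000 popcount=2 -> skip
r=25=11001 popcount=3 -> KEEP
r=26=11010 popcount=3 -> KEEP
r=27=11011 popcount=4 -> skip
r=28=11100 popcount=3 -> KEEP
r=29=11101 popcount=4 -> skip
r=30=11110 popcount=4 -> skip
r=31=11111 popcount=5 -> skip
r=32=100000 popcount=1 -> skip
r=33=100001 popcount=2 -> skip
r=34=100010 popcount=2 -> skip
r=35=100011 popcount=3 -> KEEP
r=36=100100 popcount=2 -> skip
r=37=100101 popcount=3 -> KEEP
r=38=100110 popcount=3 -> KEEP
r=39=100111 popcount=4 -> skip
r=40=101000 popcount=2 -> skip
r=41=101001 popcount=3 -> KEEP
r=42=101010 popcount=3 -> KEEP
r=43=101011 popcount=4 -> skip
r=44=101100 popcount=3 -> KEEP
r=45=101101 popcount=4 -> skip
r=46=101110 popcount=4 -> skip
r=47=101111 popcount=5 -> skip
r=48=110000 popcount=2 -> skip
r=49=110001 popcount=3 -> KEEP
r=50=110010 popcount=3 -> KEEP
r=51=110011 popcount=4 -> skip
r=52=110100 popcount=3 -> KEEP
r=53=110101 popcount=4 -> skip
r=54=110110 popcount=4 -> skip
r=55=110111 popcount=5 -> skip
r=56=111000 popcount=3 -> KEEP
r=57=111001 popcount=4 -> skip
r=58=111010 popcount=4 -> skip
r=59=111011 popcount=5 -> skip
r=60=111100 popcount=4 -> skip
r=61=111101 popcount=5 -> skip
Kept rows: 7 11 13 14 19 21 22 25 26 28 35 37 38 41 42 44 49 50 52 56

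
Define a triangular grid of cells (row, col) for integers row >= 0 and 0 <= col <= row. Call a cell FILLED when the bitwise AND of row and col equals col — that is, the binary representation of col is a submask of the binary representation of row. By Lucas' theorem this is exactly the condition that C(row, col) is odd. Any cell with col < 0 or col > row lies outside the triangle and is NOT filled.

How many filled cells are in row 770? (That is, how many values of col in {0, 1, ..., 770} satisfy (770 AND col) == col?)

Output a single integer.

Answer: 8

Derivation:
770 in binary = 1100000010
popcount(770) = number of 1-bits in 1100000010 = 3
A col c satisfies (770 AND c) == c iff every set bit of c is also set in 770; each of the 3 set bits of 770 can independently be on or off in c.
count = 2^3 = 8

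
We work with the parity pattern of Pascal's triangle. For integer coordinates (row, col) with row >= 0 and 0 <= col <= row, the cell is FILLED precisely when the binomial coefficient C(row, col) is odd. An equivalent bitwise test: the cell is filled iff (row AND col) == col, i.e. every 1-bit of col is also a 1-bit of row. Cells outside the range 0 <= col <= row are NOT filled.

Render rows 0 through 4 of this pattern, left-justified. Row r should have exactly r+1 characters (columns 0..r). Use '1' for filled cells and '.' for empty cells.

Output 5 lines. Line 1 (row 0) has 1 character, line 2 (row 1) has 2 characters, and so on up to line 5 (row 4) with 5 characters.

Answer: 1
11
1.1
1111
1...1

Derivation:
r0=0: 1
r1=1: 11
r2=10: 1.1
r3=11: 1111
r4=100: 1...1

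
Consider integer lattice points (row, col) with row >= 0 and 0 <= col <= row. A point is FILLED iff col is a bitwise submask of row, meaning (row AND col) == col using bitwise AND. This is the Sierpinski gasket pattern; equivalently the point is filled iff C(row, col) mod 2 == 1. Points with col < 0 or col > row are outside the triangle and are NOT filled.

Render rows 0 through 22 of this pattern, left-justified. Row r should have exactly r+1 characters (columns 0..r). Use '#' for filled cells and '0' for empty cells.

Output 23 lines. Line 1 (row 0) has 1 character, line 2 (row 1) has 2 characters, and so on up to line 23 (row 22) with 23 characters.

r0=0: #
r1=1: ##
r2=10: #0#
r3=11: ####
r4=100: #000#
r5=101: ##00##
r6=110: #0#0#0#
r7=111: ########
r8=1000: #0000000#
r9=1001: ##000000##
r10=1010: #0#00000#0#
r11=1011: ####0000####
r12=1100: #000#000#000#
r13=1101: ##00##00##00##
r14=1110: #0#0#0#0#0#0#0#
r15=1111: ################
r16=10000: #000000000000000#
r17=10001: ##00000000000000##
r18=10010: #0#0000000000000#0#
r19=10011: ####000000000000####
r20=10100: #000#00000000000#000#
r21=10101: ##00##0000000000##00##
r22=10110: #0#0#0#000000000#0#0#0#

Answer: #
##
#0#
####
#000#
##00##
#0#0#0#
########
#0000000#
##000000##
#0#00000#0#
####0000####
#000#000#000#
##00##00##00##
#0#0#0#0#0#0#0#
################
#000000000000000#
##00000000000000##
#0#0000000000000#0#
####000000000000####
#000#00000000000#000#
##00##0000000000##00##
#0#0#0#000000000#0#0#0#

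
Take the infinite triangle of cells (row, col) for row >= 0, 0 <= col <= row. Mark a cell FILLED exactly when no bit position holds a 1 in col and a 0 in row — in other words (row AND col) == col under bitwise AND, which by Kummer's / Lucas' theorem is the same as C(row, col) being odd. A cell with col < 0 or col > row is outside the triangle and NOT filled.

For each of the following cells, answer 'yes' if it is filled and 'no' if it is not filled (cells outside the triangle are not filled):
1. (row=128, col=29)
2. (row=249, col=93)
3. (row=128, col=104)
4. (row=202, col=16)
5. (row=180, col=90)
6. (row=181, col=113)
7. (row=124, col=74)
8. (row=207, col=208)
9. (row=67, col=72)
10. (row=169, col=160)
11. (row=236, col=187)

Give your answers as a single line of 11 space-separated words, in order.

Answer: no no no no no no no no no yes no

Derivation:
(128,29): row=0b10000000, col=0b11101, row AND col = 0b0 = 0; 0 != 29 -> empty
(249,93): row=0b11111001, col=0b1011101, row AND col = 0b1011001 = 89; 89 != 93 -> empty
(128,104): row=0b10000000, col=0b1101000, row AND col = 0b0 = 0; 0 != 104 -> empty
(202,16): row=0b11001010, col=0b10000, row AND col = 0b0 = 0; 0 != 16 -> empty
(180,90): row=0b10110100, col=0b1011010, row AND col = 0b10000 = 16; 16 != 90 -> empty
(181,113): row=0b10110101, col=0b1110001, row AND col = 0b110001 = 49; 49 != 113 -> empty
(124,74): row=0b1111100, col=0b1001010, row AND col = 0b1001000 = 72; 72 != 74 -> empty
(207,208): col outside [0, 207] -> not filled
(67,72): col outside [0, 67] -> not filled
(169,160): row=0b10101001, col=0b10100000, row AND col = 0b10100000 = 160; 160 == 160 -> filled
(236,187): row=0b11101100, col=0b10111011, row AND col = 0b10101000 = 168; 168 != 187 -> empty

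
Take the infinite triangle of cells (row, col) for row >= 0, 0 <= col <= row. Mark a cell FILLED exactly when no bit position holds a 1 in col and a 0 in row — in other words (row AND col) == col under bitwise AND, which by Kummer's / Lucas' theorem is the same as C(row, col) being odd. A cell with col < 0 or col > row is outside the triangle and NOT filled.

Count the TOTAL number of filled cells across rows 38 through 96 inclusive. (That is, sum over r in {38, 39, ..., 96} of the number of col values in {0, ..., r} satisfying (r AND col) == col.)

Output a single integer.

Answer: 946

Derivation:
r38=100110 pc3: +8 =8
r39=100111 pc4: +16 =24
r40=101000 pc2: +4 =28
r41=101001 pc3: +8 =36
r42=101010 pc3: +8 =44
r43=101011 pc4: +16 =60
r44=101100 pc3: +8 =68
r45=101101 pc4: +16 =84
r46=101110 pc4: +16 =100
r47=101111 pc5: +32 =132
r48=110000 pc2: +4 =136
r49=110001 pc3: +8 =144
r50=110010 pc3: +8 =152
r51=110011 pc4: +16 =168
r52=110100 pc3: +8 =176
r53=110101 pc4: +16 =192
r54=110110 pc4: +16 =208
r55=110111 pc5: +32 =240
r56=111000 pc3: +8 =248
r57=111001 pc4: +16 =264
r58=111010 pc4: +16 =280
r59=111011 pc5: +32 =312
r60=111100 pc4: +16 =328
r61=111101 pc5: +32 =360
r62=111110 pc5: +32 =392
r63=111111 pc6: +64 =456
r64=1000000 pc1: +2 =458
r65=1000001 pc2: +4 =462
r66=1000010 pc2: +4 =466
r67=1000011 pc3: +8 =474
r68=1000100 pc2: +4 =478
r69=1000101 pc3: +8 =486
r70=1000110 pc3: +8 =494
r71=1000111 pc4: +16 =510
r72=1001000 pc2: +4 =514
r73=1001001 pc3: +8 =522
r74=1001010 pc3: +8 =530
r75=1001011 pc4: +16 =546
r76=1001100 pc3: +8 =554
r77=1001101 pc4: +16 =570
r78=1001110 pc4: +16 =586
r79=1001111 pc5: +32 =618
r80=1010000 pc2: +4 =622
r81=1010001 pc3: +8 =630
r82=1010010 pc3: +8 =638
r83=1010011 pc4: +16 =654
r84=1010100 pc3: +8 =662
r85=1010101 pc4: +16 =678
r86=1010110 pc4: +16 =694
r87=1010111 pc5: +32 =726
r88=1011000 pc3: +8 =734
r89=1011001 pc4: +16 =750
r90=1011010 pc4: +16 =766
r91=1011011 pc5: +32 =798
r92=1011100 pc4: +16 =814
r93=1011101 pc5: +32 =846
r94=1011110 pc5: +32 =878
r95=1011111 pc6: +64 =942
r96=1100000 pc2: +4 =946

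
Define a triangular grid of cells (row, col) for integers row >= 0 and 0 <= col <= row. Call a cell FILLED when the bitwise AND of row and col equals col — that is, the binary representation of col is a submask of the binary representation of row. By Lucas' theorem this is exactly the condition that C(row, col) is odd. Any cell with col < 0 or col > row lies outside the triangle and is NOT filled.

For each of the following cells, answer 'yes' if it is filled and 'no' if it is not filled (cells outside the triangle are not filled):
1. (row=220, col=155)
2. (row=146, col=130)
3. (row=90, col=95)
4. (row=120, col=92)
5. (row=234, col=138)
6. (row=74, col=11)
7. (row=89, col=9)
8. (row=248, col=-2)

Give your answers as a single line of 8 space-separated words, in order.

Answer: no yes no no yes no yes no

Derivation:
(220,155): row=0b11011100, col=0b10011011, row AND col = 0b10011000 = 152; 152 != 155 -> empty
(146,130): row=0b10010010, col=0b10000010, row AND col = 0b10000010 = 130; 130 == 130 -> filled
(90,95): col outside [0, 90] -> not filled
(120,92): row=0b1111000, col=0b1011100, row AND col = 0b1011000 = 88; 88 != 92 -> empty
(234,138): row=0b11101010, col=0b10001010, row AND col = 0b10001010 = 138; 138 == 138 -> filled
(74,11): row=0b1001010, col=0b1011, row AND col = 0b1010 = 10; 10 != 11 -> empty
(89,9): row=0b1011001, col=0b1001, row AND col = 0b1001 = 9; 9 == 9 -> filled
(248,-2): col outside [0, 248] -> not filled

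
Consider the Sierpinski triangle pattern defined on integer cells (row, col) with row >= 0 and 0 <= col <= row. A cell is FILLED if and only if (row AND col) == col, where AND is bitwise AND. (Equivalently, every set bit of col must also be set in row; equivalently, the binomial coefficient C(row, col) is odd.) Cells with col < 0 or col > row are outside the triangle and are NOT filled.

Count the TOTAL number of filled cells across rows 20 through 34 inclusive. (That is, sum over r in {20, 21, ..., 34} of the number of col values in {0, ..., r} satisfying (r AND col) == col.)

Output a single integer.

Answer: 154

Derivation:
r20=10100 pc2: +4 =4
r21=10101 pc3: +8 =12
r22=10110 pc3: +8 =20
r23=10111 pc4: +16 =36
r24=11000 pc2: +4 =40
r25=11001 pc3: +8 =48
r26=11010 pc3: +8 =56
r27=11011 pc4: +16 =72
r28=11100 pc3: +8 =80
r29=11101 pc4: +16 =96
r30=11110 pc4: +16 =112
r31=11111 pc5: +32 =144
r32=100000 pc1: +2 =146
r33=100001 pc2: +4 =150
r34=100010 pc2: +4 =154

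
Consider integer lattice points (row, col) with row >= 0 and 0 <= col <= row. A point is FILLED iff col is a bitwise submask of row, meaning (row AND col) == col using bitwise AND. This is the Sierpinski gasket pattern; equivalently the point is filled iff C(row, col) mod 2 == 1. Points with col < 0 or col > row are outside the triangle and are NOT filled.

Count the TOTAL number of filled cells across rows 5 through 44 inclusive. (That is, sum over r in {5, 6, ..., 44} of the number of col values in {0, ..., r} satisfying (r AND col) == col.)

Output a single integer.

r5=101 pc2: +4 =4
r6=110 pc2: +4 =8
r7=111 pc3: +8 =16
r8=1000 pc1: +2 =18
r9=1001 pc2: +4 =22
r10=1010 pc2: +4 =26
r11=1011 pc3: +8 =34
r12=1100 pc2: +4 =38
r13=1101 pc3: +8 =46
r14=1110 pc3: +8 =54
r15=1111 pc4: +16 =70
r16=10000 pc1: +2 =72
r17=10001 pc2: +4 =76
r18=10010 pc2: +4 =80
r19=10011 pc3: +8 =88
r20=10100 pc2: +4 =92
r21=10101 pc3: +8 =100
r22=10110 pc3: +8 =108
r23=10111 pc4: +16 =124
r24=11000 pc2: +4 =128
r25=11001 pc3: +8 =136
r26=11010 pc3: +8 =144
r27=11011 pc4: +16 =160
r28=11100 pc3: +8 =168
r29=11101 pc4: +16 =184
r30=11110 pc4: +16 =200
r31=11111 pc5: +32 =232
r32=100000 pc1: +2 =234
r33=100001 pc2: +4 =238
r34=100010 pc2: +4 =242
r35=100011 pc3: +8 =250
r36=100100 pc2: +4 =254
r37=100101 pc3: +8 =262
r38=100110 pc3: +8 =270
r39=100111 pc4: +16 =286
r40=101000 pc2: +4 =290
r41=101001 pc3: +8 =298
r42=101010 pc3: +8 =306
r43=101011 pc4: +16 =322
r44=101100 pc3: +8 =330

Answer: 330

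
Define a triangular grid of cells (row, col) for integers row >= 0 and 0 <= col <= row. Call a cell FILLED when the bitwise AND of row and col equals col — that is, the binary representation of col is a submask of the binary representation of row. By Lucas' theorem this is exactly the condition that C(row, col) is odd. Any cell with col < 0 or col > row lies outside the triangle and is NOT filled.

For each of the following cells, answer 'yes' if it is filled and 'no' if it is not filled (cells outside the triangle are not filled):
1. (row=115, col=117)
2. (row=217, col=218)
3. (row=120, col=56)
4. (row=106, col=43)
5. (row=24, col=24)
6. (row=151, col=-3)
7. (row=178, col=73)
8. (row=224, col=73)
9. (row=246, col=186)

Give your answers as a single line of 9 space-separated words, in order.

(115,117): col outside [0, 115] -> not filled
(217,218): col outside [0, 217] -> not filled
(120,56): row=0b1111000, col=0b111000, row AND col = 0b111000 = 56; 56 == 56 -> filled
(106,43): row=0b1101010, col=0b101011, row AND col = 0b101010 = 42; 42 != 43 -> empty
(24,24): row=0b11000, col=0b11000, row AND col = 0b11000 = 24; 24 == 24 -> filled
(151,-3): col outside [0, 151] -> not filled
(178,73): row=0b10110010, col=0b1001001, row AND col = 0b0 = 0; 0 != 73 -> empty
(224,73): row=0b11100000, col=0b1001001, row AND col = 0b1000000 = 64; 64 != 73 -> empty
(246,186): row=0b11110110, col=0b10111010, row AND col = 0b10110010 = 178; 178 != 186 -> empty

Answer: no no yes no yes no no no no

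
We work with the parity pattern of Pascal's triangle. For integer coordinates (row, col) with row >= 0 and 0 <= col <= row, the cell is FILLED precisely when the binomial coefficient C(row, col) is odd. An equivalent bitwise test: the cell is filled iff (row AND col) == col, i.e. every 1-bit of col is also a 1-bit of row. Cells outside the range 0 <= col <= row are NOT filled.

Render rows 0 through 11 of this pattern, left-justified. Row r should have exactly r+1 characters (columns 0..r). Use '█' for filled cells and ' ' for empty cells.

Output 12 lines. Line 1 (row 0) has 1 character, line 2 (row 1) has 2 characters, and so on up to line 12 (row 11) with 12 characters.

r0=0: █
r1=1: ██
r2=10: █ █
r3=11: ████
r4=100: █   █
r5=101: ██  ██
r6=110: █ █ █ █
r7=111: ████████
r8=1000: █       █
r9=1001: ██      ██
r10=1010: █ █     █ █
r11=1011: ████    ████

Answer: █
██
█ █
████
█   █
██  ██
█ █ █ █
████████
█       █
██      ██
█ █     █ █
████    ████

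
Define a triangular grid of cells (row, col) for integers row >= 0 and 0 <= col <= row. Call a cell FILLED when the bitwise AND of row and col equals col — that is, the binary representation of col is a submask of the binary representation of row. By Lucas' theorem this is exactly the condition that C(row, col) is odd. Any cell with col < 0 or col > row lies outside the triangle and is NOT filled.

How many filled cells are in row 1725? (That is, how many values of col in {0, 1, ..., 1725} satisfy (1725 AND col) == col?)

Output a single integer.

1725 in binary = 11010111101
popcount(1725) = number of 1-bits in 11010111101 = 8
A col c satisfies (1725 AND c) == c iff every set bit of c is also set in 1725; each of the 8 set bits of 1725 can independently be on or off in c.
count = 2^8 = 256

Answer: 256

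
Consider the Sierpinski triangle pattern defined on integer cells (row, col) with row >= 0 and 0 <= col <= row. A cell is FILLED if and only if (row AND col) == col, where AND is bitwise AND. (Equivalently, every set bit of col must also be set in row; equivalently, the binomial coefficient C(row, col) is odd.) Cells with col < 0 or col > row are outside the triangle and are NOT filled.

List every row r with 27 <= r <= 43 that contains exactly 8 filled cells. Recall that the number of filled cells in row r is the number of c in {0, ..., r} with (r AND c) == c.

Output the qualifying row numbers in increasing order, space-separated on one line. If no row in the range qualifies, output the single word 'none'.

Answer: 28 35 37 38 41 42

Derivation:
Row r has 2^popcount(r) filled cells, so we need popcount(r) = log2(8) = 3.
Scan r = 27..43 and keep those with exactly 3 one-bits:
r=27=11011 popcount=4 -> skip
r=28=11100 popcount=3 -> KEEP
r=29=11101 popcount=4 -> skip
r=30=11110 popcount=4 -> skip
r=31=11111 popcount=5 -> skip
r=32=100000 popcount=1 -> skip
r=33=100001 popcount=2 -> skip
r=34=100010 popcount=2 -> skip
r=35=100011 popcount=3 -> KEEP
r=36=100100 popcount=2 -> skip
r=37=100101 popcount=3 -> KEEP
r=38=100110 popcount=3 -> KEEP
r=39=100111 popcount=4 -> skip
r=40=101000 popcount=2 -> skip
r=41=101001 popcount=3 -> KEEP
r=42=101010 popcount=3 -> KEEP
r=43=101011 popcount=4 -> skip
Kept rows: 28 35 37 38 41 42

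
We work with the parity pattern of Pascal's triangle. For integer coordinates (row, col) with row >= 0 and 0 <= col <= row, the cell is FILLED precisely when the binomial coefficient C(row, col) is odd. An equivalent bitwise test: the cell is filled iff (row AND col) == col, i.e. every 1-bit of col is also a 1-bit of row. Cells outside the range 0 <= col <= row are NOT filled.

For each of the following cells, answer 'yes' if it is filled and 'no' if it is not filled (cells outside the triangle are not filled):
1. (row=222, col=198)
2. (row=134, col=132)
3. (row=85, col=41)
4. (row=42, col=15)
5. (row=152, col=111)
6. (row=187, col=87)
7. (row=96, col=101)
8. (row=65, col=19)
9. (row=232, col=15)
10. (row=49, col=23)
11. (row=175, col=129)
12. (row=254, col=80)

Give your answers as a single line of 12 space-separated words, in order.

(222,198): row=0b11011110, col=0b11000110, row AND col = 0b11000110 = 198; 198 == 198 -> filled
(134,132): row=0b10000110, col=0b10000100, row AND col = 0b10000100 = 132; 132 == 132 -> filled
(85,41): row=0b1010101, col=0b101001, row AND col = 0b1 = 1; 1 != 41 -> empty
(42,15): row=0b101010, col=0b1111, row AND col = 0b1010 = 10; 10 != 15 -> empty
(152,111): row=0b10011000, col=0b1101111, row AND col = 0b1000 = 8; 8 != 111 -> empty
(187,87): row=0b10111011, col=0b1010111, row AND col = 0b10011 = 19; 19 != 87 -> empty
(96,101): col outside [0, 96] -> not filled
(65,19): row=0b1000001, col=0b10011, row AND col = 0b1 = 1; 1 != 19 -> empty
(232,15): row=0b11101000, col=0b1111, row AND col = 0b1000 = 8; 8 != 15 -> empty
(49,23): row=0b110001, col=0b10111, row AND col = 0b10001 = 17; 17 != 23 -> empty
(175,129): row=0b10101111, col=0b10000001, row AND col = 0b10000001 = 129; 129 == 129 -> filled
(254,80): row=0b11111110, col=0b1010000, row AND col = 0b1010000 = 80; 80 == 80 -> filled

Answer: yes yes no no no no no no no no yes yes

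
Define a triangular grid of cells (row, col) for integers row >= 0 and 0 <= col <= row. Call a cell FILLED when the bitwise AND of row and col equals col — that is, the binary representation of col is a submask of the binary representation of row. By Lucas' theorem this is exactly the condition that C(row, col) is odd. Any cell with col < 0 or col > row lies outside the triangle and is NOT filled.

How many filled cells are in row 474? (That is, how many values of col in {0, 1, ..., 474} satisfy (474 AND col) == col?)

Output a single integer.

Answer: 64

Derivation:
474 in binary = 111011010
popcount(474) = number of 1-bits in 111011010 = 6
A col c satisfies (474 AND c) == c iff every set bit of c is also set in 474; each of the 6 set bits of 474 can independently be on or off in c.
count = 2^6 = 64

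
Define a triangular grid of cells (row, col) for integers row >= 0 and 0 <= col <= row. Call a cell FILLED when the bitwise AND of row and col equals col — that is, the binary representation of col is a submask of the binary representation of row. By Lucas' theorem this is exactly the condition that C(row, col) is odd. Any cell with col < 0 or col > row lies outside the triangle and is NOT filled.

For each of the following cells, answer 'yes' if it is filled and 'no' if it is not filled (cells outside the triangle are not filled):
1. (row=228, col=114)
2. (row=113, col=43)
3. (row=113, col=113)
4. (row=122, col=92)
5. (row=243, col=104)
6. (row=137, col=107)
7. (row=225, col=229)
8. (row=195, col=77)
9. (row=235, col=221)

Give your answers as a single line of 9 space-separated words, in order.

(228,114): row=0b11100100, col=0b1110010, row AND col = 0b1100000 = 96; 96 != 114 -> empty
(113,43): row=0b1110001, col=0b101011, row AND col = 0b100001 = 33; 33 != 43 -> empty
(113,113): row=0b1110001, col=0b1110001, row AND col = 0b1110001 = 113; 113 == 113 -> filled
(122,92): row=0b1111010, col=0b1011100, row AND col = 0b1011000 = 88; 88 != 92 -> empty
(243,104): row=0b11110011, col=0b1101000, row AND col = 0b1100000 = 96; 96 != 104 -> empty
(137,107): row=0b10001001, col=0b1101011, row AND col = 0b1001 = 9; 9 != 107 -> empty
(225,229): col outside [0, 225] -> not filled
(195,77): row=0b11000011, col=0b1001101, row AND col = 0b1000001 = 65; 65 != 77 -> empty
(235,221): row=0b11101011, col=0b11011101, row AND col = 0b11001001 = 201; 201 != 221 -> empty

Answer: no no yes no no no no no no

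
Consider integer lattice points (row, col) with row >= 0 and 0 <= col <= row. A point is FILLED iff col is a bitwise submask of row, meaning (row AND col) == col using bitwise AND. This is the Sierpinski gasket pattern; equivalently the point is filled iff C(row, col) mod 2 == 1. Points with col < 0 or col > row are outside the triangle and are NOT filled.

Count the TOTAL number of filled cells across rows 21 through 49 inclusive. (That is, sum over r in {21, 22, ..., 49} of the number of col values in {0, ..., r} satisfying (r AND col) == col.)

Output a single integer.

Answer: 314

Derivation:
r21=10101 pc3: +8 =8
r22=10110 pc3: +8 =16
r23=10111 pc4: +16 =32
r24=11000 pc2: +4 =36
r25=11001 pc3: +8 =44
r26=11010 pc3: +8 =52
r27=11011 pc4: +16 =68
r28=11100 pc3: +8 =76
r29=11101 pc4: +16 =92
r30=11110 pc4: +16 =108
r31=11111 pc5: +32 =140
r32=100000 pc1: +2 =142
r33=100001 pc2: +4 =146
r34=100010 pc2: +4 =150
r35=100011 pc3: +8 =158
r36=100100 pc2: +4 =162
r37=100101 pc3: +8 =170
r38=100110 pc3: +8 =178
r39=100111 pc4: +16 =194
r40=101000 pc2: +4 =198
r41=101001 pc3: +8 =206
r42=101010 pc3: +8 =214
r43=101011 pc4: +16 =230
r44=101100 pc3: +8 =238
r45=101101 pc4: +16 =254
r46=101110 pc4: +16 =270
r47=101111 pc5: +32 =302
r48=110000 pc2: +4 =306
r49=110001 pc3: +8 =314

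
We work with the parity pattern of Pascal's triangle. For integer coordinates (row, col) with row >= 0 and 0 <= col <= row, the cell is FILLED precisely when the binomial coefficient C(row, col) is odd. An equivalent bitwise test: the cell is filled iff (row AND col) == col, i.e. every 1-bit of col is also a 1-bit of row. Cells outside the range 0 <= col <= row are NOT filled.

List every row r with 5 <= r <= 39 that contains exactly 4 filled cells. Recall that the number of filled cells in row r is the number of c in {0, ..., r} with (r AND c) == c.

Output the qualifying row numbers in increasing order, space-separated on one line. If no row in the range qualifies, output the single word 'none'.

Answer: 5 6 9 10 12 17 18 20 24 33 34 36

Derivation:
Row r has 2^popcount(r) filled cells, so we need popcount(r) = log2(4) = 2.
Scan r = 5..39 and keep those with exactly 2 one-bits:
r=5=101 popcount=2 -> KEEP
r=6=110 popcount=2 -> KEEP
r=7=111 popcount=3 -> skip
r=8=1000 popcount=1 -> skip
r=9=1001 popcount=2 -> KEEP
r=10=1010 popcount=2 -> KEEP
r=11=1011 popcount=3 -> skip
r=12=1100 popcount=2 -> KEEP
r=13=1101 popcount=3 -> skip
r=14=1110 popcount=3 -> skip
r=15=1111 popcount=4 -> skip
r=16=10000 popcount=1 -> skip
r=17=10001 popcount=2 -> KEEP
r=18=10010 popcount=2 -> KEEP
r=19=10011 popcount=3 -> skip
r=20=10100 popcount=2 -> KEEP
r=21=10101 popcount=3 -> skip
r=22=10110 popcount=3 -> skip
r=23=10111 popcount=4 -> skip
r=24=11000 popcount=2 -> KEEP
r=25=11001 popcount=3 -> skip
r=26=11010 popcount=3 -> skip
r=27=11011 popcount=4 -> skip
r=28=11100 popcount=3 -> skip
r=29=11101 popcount=4 -> skip
r=30=11110 popcount=4 -> skip
r=31=11111 popcount=5 -> skip
r=32=100000 popcount=1 -> skip
r=33=100001 popcount=2 -> KEEP
r=34=100010 popcount=2 -> KEEP
r=35=100011 popcount=3 -> skip
r=36=100100 popcount=2 -> KEEP
r=37=100101 popcount=3 -> skip
r=38=100110 popcount=3 -> skip
r=39=100111 popcount=4 -> skip
Kept rows: 5 6 9 10 12 17 18 20 24 33 34 36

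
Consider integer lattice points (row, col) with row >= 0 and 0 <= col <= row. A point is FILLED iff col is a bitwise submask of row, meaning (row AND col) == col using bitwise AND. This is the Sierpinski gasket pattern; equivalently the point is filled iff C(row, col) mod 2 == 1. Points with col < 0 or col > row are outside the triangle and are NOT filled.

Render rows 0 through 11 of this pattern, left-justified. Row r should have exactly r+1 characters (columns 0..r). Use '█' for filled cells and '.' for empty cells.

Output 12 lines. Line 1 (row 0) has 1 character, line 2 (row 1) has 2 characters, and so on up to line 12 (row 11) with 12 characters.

r0=0: █
r1=1: ██
r2=10: █.█
r3=11: ████
r4=100: █...█
r5=101: ██..██
r6=110: █.█.█.█
r7=111: ████████
r8=1000: █.......█
r9=1001: ██......██
r10=1010: █.█.....█.█
r11=1011: ████....████

Answer: █
██
█.█
████
█...█
██..██
█.█.█.█
████████
█.......█
██......██
█.█.....█.█
████....████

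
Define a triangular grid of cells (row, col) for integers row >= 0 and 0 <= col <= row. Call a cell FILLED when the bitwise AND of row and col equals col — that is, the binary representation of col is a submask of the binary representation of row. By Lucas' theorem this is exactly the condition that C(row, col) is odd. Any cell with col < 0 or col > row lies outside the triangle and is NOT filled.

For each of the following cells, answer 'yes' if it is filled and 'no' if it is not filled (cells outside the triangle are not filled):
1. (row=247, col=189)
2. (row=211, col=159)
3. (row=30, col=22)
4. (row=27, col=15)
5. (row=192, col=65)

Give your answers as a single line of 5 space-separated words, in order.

Answer: no no yes no no

Derivation:
(247,189): row=0b11110111, col=0b10111101, row AND col = 0b10110101 = 181; 181 != 189 -> empty
(211,159): row=0b11010011, col=0b10011111, row AND col = 0b10010011 = 147; 147 != 159 -> empty
(30,22): row=0b11110, col=0b10110, row AND col = 0b10110 = 22; 22 == 22 -> filled
(27,15): row=0b11011, col=0b1111, row AND col = 0b1011 = 11; 11 != 15 -> empty
(192,65): row=0b11000000, col=0b1000001, row AND col = 0b1000000 = 64; 64 != 65 -> empty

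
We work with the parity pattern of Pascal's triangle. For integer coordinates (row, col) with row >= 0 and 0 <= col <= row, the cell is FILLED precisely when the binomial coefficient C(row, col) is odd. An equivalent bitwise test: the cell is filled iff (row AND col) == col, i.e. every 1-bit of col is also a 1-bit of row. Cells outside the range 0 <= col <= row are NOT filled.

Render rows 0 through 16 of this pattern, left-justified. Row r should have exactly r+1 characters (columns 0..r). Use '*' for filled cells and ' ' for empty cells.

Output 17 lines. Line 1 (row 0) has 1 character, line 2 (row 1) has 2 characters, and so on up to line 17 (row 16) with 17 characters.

r0=0: *
r1=1: **
r2=10: * *
r3=11: ****
r4=100: *   *
r5=101: **  **
r6=110: * * * *
r7=111: ********
r8=1000: *       *
r9=1001: **      **
r10=1010: * *     * *
r11=1011: ****    ****
r12=1100: *   *   *   *
r13=1101: **  **  **  **
r14=1110: * * * * * * * *
r15=1111: ****************
r16=10000: *               *

Answer: *
**
* *
****
*   *
**  **
* * * *
********
*       *
**      **
* *     * *
****    ****
*   *   *   *
**  **  **  **
* * * * * * * *
****************
*               *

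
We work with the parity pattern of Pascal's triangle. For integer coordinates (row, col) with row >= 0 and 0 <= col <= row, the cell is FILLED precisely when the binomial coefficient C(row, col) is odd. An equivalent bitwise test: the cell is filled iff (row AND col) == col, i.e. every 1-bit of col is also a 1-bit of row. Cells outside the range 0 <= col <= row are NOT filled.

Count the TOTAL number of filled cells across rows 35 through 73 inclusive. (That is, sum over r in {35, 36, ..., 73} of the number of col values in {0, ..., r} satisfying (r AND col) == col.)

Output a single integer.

Answer: 542

Derivation:
r35=100011 pc3: +8 =8
r36=100100 pc2: +4 =12
r37=100101 pc3: +8 =20
r38=100110 pc3: +8 =28
r39=100111 pc4: +16 =44
r40=101000 pc2: +4 =48
r41=101001 pc3: +8 =56
r42=101010 pc3: +8 =64
r43=101011 pc4: +16 =80
r44=101100 pc3: +8 =88
r45=101101 pc4: +16 =104
r46=101110 pc4: +16 =120
r47=101111 pc5: +32 =152
r48=110000 pc2: +4 =156
r49=110001 pc3: +8 =164
r50=110010 pc3: +8 =172
r51=110011 pc4: +16 =188
r52=110100 pc3: +8 =196
r53=110101 pc4: +16 =212
r54=110110 pc4: +16 =228
r55=110111 pc5: +32 =260
r56=111000 pc3: +8 =268
r57=111001 pc4: +16 =284
r58=111010 pc4: +16 =300
r59=111011 pc5: +32 =332
r60=111100 pc4: +16 =348
r61=111101 pc5: +32 =380
r62=111110 pc5: +32 =412
r63=111111 pc6: +64 =476
r64=1000000 pc1: +2 =478
r65=1000001 pc2: +4 =482
r66=1000010 pc2: +4 =486
r67=1000011 pc3: +8 =494
r68=1000100 pc2: +4 =498
r69=1000101 pc3: +8 =506
r70=1000110 pc3: +8 =514
r71=1000111 pc4: +16 =530
r72=1001000 pc2: +4 =534
r73=1001001 pc3: +8 =542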